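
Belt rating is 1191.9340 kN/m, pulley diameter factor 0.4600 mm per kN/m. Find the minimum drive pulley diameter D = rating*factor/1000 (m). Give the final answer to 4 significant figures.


D = 1191.9340 * 0.4600 / 1000
D = 0.5483 m


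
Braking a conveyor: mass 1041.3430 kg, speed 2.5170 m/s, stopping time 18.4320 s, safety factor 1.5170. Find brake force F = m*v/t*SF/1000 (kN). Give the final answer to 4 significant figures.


F = 1041.3430 * 2.5170 / 18.4320 * 1.5170 / 1000
F = 0.2157 kN


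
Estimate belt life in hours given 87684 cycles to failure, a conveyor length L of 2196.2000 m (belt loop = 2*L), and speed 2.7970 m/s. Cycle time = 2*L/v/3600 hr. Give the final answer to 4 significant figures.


cycle_time = 2 * 2196.2000 / 2.7970 / 3600 = 0.436221 hr
life = 87684 * 0.436221 = 38250 hours


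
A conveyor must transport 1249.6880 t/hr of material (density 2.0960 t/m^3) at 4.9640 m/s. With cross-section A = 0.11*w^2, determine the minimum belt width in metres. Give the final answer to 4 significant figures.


A_req = 1249.6880 / (4.9640 * 2.0960 * 3600) = 0.0333638 m^2
w = sqrt(0.0333638 / 0.11)
w = 0.5507 m


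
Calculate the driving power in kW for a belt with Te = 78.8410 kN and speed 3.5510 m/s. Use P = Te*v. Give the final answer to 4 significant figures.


P = Te * v = 78.8410 * 3.5510
P = 280.0 kW


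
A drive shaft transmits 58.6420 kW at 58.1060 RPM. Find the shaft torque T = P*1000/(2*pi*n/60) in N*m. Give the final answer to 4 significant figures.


omega = 2*pi*58.1060/60 = 6.08485 rad/s
T = 58.6420*1000 / 6.08485
T = 9637 N*m


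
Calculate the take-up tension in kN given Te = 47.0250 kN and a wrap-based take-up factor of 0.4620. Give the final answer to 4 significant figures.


T_tu = 47.0250 * 0.4620
T_tu = 21.73 kN


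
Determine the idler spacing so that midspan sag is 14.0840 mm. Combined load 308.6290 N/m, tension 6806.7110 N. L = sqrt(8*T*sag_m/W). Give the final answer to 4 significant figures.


sag = 14.0840/1000 = 0.014084 m
L = sqrt(8 * 6806.7110 * 0.014084 / 308.6290)
L = 1.576 m


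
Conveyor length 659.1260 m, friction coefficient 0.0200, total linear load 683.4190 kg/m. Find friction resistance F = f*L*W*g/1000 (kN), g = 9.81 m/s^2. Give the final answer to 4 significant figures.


F = 0.0200 * 659.1260 * 683.4190 * 9.81 / 1000
F = 88.38 kN


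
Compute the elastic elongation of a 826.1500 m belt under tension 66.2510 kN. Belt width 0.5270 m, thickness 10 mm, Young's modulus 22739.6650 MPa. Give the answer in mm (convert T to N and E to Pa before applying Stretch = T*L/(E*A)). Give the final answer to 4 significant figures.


A = 0.5270 * 0.01 = 0.00527 m^2
Stretch = 66.2510*1000 * 826.1500 / (22739.6650e6 * 0.00527) * 1000
Stretch = 456.7 mm


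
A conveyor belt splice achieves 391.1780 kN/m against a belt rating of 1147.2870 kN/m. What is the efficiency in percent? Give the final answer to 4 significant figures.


Eff = 391.1780 / 1147.2870 * 100
Eff = 34.10 %


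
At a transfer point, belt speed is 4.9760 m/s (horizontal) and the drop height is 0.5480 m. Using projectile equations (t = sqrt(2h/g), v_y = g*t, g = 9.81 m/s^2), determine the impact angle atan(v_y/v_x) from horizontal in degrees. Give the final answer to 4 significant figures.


t = sqrt(2*0.5480/9.81) = 0.33425 s
v_y = 9.81 * 0.33425 = 3.27899 m/s
angle = atan(3.27899 / 4.9760) = 33.38 deg


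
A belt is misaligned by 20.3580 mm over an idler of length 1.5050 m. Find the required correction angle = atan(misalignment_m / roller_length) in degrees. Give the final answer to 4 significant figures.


misalign_m = 20.3580 / 1000 = 0.020358 m
angle = atan(0.020358 / 1.5050)
angle = 0.7750 deg


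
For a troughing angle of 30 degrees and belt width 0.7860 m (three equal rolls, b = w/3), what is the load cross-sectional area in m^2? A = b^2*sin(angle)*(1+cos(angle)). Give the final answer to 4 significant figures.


b = 0.7860/3 = 0.262 m
A = 0.262^2 * sin(30 deg) * (1 + cos(30 deg))
A = 0.06405 m^2


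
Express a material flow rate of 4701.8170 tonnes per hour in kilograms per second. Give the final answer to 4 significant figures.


m_dot = 4701.8170 * 1000 / 3600
m_dot = 1306 kg/s


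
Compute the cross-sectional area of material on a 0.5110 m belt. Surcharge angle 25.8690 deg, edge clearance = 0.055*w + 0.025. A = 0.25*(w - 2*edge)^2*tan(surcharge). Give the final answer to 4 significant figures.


edge = 0.055*0.5110 + 0.025 = 0.053105 m
ew = 0.5110 - 2*0.053105 = 0.40479 m
A = 0.25 * 0.40479^2 * tan(25.8690 deg)
A = 0.01986 m^2


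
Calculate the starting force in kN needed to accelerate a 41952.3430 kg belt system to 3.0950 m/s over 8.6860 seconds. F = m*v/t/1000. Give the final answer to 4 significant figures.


F = 41952.3430 * 3.0950 / 8.6860 / 1000
F = 14.95 kN


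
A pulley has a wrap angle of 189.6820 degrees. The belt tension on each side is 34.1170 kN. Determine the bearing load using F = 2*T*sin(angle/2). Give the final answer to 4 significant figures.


F = 2 * 34.1170 * sin(189.6820/2 deg)
F = 67.99 kN


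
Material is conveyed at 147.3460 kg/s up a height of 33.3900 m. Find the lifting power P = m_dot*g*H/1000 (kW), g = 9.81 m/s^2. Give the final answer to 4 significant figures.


P = 147.3460 * 9.81 * 33.3900 / 1000
P = 48.26 kW


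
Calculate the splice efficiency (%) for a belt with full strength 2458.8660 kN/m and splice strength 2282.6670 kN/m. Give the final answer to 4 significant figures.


Eff = 2282.6670 / 2458.8660 * 100
Eff = 92.83 %


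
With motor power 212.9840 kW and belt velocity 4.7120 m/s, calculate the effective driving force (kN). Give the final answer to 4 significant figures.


Te = P / v = 212.9840 / 4.7120
Te = 45.20 kN


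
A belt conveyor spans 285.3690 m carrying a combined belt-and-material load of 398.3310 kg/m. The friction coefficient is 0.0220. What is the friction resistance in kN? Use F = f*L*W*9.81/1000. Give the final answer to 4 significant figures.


F = 0.0220 * 285.3690 * 398.3310 * 9.81 / 1000
F = 24.53 kN


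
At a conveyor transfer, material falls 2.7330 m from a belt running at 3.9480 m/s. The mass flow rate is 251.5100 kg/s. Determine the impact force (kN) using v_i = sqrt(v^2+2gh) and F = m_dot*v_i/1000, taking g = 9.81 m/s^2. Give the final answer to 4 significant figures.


v_i = sqrt(3.9480^2 + 2*9.81*2.7330) = 8.31914 m/s
F = 251.5100 * 8.31914 / 1000
F = 2.092 kN


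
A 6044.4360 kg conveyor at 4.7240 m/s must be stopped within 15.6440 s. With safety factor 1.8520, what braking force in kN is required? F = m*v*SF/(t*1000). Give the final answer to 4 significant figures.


F = 6044.4360 * 4.7240 / 15.6440 * 1.8520 / 1000
F = 3.380 kN


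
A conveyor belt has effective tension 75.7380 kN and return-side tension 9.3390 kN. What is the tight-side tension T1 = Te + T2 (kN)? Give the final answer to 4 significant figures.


T1 = Te + T2 = 75.7380 + 9.3390
T1 = 85.08 kN


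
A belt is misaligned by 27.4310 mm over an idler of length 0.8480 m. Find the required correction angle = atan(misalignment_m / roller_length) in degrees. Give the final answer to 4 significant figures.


misalign_m = 27.4310 / 1000 = 0.027431 m
angle = atan(0.027431 / 0.8480)
angle = 1.853 deg


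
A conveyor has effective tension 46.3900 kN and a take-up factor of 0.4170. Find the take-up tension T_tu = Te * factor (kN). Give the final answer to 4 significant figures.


T_tu = 46.3900 * 0.4170
T_tu = 19.34 kN


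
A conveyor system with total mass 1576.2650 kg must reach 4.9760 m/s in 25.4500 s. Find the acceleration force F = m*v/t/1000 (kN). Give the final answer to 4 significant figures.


F = 1576.2650 * 4.9760 / 25.4500 / 1000
F = 0.3082 kN


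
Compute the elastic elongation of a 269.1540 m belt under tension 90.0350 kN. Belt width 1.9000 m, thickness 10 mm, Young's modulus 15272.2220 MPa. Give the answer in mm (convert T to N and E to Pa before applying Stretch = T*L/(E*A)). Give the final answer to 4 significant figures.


A = 1.9000 * 0.01 = 0.01900 m^2
Stretch = 90.0350*1000 * 269.1540 / (15272.2220e6 * 0.01900) * 1000
Stretch = 83.51 mm


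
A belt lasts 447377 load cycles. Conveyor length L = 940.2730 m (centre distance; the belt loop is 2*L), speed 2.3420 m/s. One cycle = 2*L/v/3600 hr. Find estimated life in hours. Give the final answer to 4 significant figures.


cycle_time = 2 * 940.2730 / 2.3420 / 3600 = 0.223046 hr
life = 447377 * 0.223046 = 99790 hours


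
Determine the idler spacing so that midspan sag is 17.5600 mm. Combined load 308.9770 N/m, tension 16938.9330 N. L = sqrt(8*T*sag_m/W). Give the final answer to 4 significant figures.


sag = 17.5600/1000 = 0.017560 m
L = sqrt(8 * 16938.9330 * 0.017560 / 308.9770)
L = 2.775 m


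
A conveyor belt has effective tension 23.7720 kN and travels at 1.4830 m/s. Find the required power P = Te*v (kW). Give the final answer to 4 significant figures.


P = Te * v = 23.7720 * 1.4830
P = 35.25 kW


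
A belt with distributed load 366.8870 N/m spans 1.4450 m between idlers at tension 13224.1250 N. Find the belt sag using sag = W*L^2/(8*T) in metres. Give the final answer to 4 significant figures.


sag = 366.8870 * 1.4450^2 / (8 * 13224.1250)
sag = 0.007241 m


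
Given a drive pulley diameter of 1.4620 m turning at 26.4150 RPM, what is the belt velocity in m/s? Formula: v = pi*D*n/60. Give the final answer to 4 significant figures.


v = pi * 1.4620 * 26.4150 / 60
v = 2.022 m/s


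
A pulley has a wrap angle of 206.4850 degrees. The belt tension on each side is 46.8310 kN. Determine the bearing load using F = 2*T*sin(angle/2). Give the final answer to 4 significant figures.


F = 2 * 46.8310 * sin(206.4850/2 deg)
F = 91.17 kN


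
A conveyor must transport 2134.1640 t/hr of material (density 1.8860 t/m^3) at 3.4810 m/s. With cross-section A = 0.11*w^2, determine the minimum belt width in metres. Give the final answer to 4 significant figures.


A_req = 2134.1640 / (3.4810 * 1.8860 * 3600) = 0.0902983 m^2
w = sqrt(0.0902983 / 0.11)
w = 0.9060 m


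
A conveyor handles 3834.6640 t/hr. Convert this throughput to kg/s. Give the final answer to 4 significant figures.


m_dot = 3834.6640 * 1000 / 3600
m_dot = 1065 kg/s


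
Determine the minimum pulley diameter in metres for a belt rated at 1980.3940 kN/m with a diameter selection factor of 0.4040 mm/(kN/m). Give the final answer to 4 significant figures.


D = 1980.3940 * 0.4040 / 1000
D = 0.8001 m


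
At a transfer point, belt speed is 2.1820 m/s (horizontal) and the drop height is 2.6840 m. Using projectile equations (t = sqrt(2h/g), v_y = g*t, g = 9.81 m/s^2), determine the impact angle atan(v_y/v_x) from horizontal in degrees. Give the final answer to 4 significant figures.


t = sqrt(2*2.6840/9.81) = 0.739727 s
v_y = 9.81 * 0.739727 = 7.25672 m/s
angle = atan(7.25672 / 2.1820) = 73.26 deg


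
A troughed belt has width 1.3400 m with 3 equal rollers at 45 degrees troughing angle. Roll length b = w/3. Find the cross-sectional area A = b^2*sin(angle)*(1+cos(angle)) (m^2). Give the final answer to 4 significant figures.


b = 1.3400/3 = 0.446667 m
A = 0.446667^2 * sin(45 deg) * (1 + cos(45 deg))
A = 0.2408 m^2


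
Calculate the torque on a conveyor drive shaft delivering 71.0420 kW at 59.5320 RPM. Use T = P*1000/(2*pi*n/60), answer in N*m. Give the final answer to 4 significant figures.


omega = 2*pi*59.5320/60 = 6.23418 rad/s
T = 71.0420*1000 / 6.23418
T = 11400 N*m


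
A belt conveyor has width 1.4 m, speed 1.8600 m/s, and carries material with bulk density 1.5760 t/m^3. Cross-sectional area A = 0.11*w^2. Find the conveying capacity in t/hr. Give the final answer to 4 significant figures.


A = 0.11 * 1.4^2 = 0.2156 m^2
C = 0.2156 * 1.8600 * 1.5760 * 3600
C = 2275 t/hr


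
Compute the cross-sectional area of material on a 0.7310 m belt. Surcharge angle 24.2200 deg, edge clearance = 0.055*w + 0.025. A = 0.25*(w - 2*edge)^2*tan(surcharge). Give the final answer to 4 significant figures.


edge = 0.055*0.7310 + 0.025 = 0.065205 m
ew = 0.7310 - 2*0.065205 = 0.60059 m
A = 0.25 * 0.60059^2 * tan(24.2200 deg)
A = 0.04057 m^2


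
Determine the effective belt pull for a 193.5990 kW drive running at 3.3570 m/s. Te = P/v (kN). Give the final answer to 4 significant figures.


Te = P / v = 193.5990 / 3.3570
Te = 57.67 kN


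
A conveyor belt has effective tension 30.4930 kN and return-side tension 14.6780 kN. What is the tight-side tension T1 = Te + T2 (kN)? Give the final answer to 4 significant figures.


T1 = Te + T2 = 30.4930 + 14.6780
T1 = 45.17 kN


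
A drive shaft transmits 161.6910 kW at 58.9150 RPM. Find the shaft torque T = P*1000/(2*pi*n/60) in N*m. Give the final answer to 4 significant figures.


omega = 2*pi*58.9150/60 = 6.16956 rad/s
T = 161.6910*1000 / 6.16956
T = 26210 N*m


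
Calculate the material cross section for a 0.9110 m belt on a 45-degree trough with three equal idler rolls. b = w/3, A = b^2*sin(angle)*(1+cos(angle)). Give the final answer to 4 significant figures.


b = 0.9110/3 = 0.303667 m
A = 0.303667^2 * sin(45 deg) * (1 + cos(45 deg))
A = 0.1113 m^2


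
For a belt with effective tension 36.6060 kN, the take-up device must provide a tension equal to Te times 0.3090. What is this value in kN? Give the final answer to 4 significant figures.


T_tu = 36.6060 * 0.3090
T_tu = 11.31 kN


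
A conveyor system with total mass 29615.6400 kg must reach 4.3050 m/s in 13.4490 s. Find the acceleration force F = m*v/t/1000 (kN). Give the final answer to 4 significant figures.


F = 29615.6400 * 4.3050 / 13.4490 / 1000
F = 9.480 kN


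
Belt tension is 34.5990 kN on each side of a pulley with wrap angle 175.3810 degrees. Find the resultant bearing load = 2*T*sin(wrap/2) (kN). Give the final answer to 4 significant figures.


F = 2 * 34.5990 * sin(175.3810/2 deg)
F = 69.14 kN


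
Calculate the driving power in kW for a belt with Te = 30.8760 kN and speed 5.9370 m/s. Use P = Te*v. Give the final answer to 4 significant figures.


P = Te * v = 30.8760 * 5.9370
P = 183.3 kW


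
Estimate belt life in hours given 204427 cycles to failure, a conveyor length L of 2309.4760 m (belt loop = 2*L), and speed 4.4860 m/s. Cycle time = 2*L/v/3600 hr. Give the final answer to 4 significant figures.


cycle_time = 2 * 2309.4760 / 4.4860 / 3600 = 0.28601 hr
life = 204427 * 0.28601 = 58470 hours


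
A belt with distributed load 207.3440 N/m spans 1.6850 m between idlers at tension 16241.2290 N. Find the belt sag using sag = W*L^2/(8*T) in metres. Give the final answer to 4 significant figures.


sag = 207.3440 * 1.6850^2 / (8 * 16241.2290)
sag = 0.004531 m


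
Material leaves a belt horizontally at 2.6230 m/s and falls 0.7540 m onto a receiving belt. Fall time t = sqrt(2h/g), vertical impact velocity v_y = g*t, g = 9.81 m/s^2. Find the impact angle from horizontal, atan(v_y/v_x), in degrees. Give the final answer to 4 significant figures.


t = sqrt(2*0.7540/9.81) = 0.392072 s
v_y = 9.81 * 0.392072 = 3.84623 m/s
angle = atan(3.84623 / 2.6230) = 55.71 deg


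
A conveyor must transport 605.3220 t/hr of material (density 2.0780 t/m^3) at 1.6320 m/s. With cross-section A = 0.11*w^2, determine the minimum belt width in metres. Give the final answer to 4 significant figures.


A_req = 605.3220 / (1.6320 * 2.0780 * 3600) = 0.0495813 m^2
w = sqrt(0.0495813 / 0.11)
w = 0.6714 m


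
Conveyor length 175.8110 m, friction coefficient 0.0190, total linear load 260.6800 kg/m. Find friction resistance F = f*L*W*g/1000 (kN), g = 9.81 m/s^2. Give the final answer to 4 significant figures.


F = 0.0190 * 175.8110 * 260.6800 * 9.81 / 1000
F = 8.542 kN


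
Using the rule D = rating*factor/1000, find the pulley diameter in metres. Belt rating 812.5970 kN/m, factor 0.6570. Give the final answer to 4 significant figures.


D = 812.5970 * 0.6570 / 1000
D = 0.5339 m


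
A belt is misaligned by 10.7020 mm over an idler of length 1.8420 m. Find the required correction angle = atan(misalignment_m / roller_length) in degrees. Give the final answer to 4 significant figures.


misalign_m = 10.7020 / 1000 = 0.010702 m
angle = atan(0.010702 / 1.8420)
angle = 0.3329 deg


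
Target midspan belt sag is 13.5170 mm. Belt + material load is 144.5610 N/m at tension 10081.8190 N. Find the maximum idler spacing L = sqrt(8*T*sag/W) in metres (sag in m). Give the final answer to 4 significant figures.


sag = 13.5170/1000 = 0.013517 m
L = sqrt(8 * 10081.8190 * 0.013517 / 144.5610)
L = 2.746 m


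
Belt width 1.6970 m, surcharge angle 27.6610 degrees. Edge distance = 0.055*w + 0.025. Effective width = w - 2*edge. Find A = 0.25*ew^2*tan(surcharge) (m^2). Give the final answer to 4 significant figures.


edge = 0.055*1.6970 + 0.025 = 0.118335 m
ew = 1.6970 - 2*0.118335 = 1.46033 m
A = 0.25 * 1.46033^2 * tan(27.6610 deg)
A = 0.2794 m^2


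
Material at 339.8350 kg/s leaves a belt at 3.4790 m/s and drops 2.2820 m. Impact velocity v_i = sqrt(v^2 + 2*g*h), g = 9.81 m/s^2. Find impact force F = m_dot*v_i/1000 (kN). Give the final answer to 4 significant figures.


v_i = sqrt(3.4790^2 + 2*9.81*2.2820) = 7.54164 m/s
F = 339.8350 * 7.54164 / 1000
F = 2.563 kN


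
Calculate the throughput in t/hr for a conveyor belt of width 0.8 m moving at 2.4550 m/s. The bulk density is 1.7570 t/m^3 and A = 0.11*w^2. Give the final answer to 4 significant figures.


A = 0.11 * 0.8^2 = 0.0704 m^2
C = 0.0704 * 2.4550 * 1.7570 * 3600
C = 1093 t/hr


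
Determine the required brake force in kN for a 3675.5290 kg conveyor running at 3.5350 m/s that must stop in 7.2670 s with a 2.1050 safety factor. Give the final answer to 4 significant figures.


F = 3675.5290 * 3.5350 / 7.2670 * 2.1050 / 1000
F = 3.764 kN


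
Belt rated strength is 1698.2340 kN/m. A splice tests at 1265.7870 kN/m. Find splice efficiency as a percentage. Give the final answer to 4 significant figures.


Eff = 1265.7870 / 1698.2340 * 100
Eff = 74.54 %


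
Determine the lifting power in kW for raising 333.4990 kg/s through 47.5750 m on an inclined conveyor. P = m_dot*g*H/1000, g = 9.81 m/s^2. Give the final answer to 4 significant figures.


P = 333.4990 * 9.81 * 47.5750 / 1000
P = 155.6 kW


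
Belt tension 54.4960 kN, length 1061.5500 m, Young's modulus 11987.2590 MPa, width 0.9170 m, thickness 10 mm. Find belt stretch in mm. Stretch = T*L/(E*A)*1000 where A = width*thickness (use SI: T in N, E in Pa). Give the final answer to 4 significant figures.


A = 0.9170 * 0.01 = 0.00917 m^2
Stretch = 54.4960*1000 * 1061.5500 / (11987.2590e6 * 0.00917) * 1000
Stretch = 526.3 mm


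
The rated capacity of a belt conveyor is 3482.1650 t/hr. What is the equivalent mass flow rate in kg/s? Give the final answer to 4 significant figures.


m_dot = 3482.1650 * 1000 / 3600
m_dot = 967.3 kg/s


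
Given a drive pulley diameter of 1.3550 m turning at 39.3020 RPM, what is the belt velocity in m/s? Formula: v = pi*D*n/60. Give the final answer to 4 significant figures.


v = pi * 1.3550 * 39.3020 / 60
v = 2.788 m/s


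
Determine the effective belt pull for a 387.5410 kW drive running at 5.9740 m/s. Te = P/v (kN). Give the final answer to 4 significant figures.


Te = P / v = 387.5410 / 5.9740
Te = 64.87 kN


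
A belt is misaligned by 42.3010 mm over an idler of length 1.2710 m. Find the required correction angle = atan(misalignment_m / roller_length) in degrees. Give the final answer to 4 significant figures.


misalign_m = 42.3010 / 1000 = 0.042301 m
angle = atan(0.042301 / 1.2710)
angle = 1.906 deg


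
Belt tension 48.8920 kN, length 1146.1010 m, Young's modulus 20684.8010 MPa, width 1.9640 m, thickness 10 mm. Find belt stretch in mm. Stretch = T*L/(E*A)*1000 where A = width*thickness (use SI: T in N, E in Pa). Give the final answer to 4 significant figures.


A = 1.9640 * 0.01 = 0.01964 m^2
Stretch = 48.8920*1000 * 1146.1010 / (20684.8010e6 * 0.01964) * 1000
Stretch = 137.9 mm


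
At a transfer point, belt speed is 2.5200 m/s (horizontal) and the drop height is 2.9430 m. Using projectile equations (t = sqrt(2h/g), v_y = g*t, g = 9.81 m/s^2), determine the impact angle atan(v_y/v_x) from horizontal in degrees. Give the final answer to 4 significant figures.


t = sqrt(2*2.9430/9.81) = 0.774597 s
v_y = 9.81 * 0.774597 = 7.5988 m/s
angle = atan(7.5988 / 2.5200) = 71.65 deg


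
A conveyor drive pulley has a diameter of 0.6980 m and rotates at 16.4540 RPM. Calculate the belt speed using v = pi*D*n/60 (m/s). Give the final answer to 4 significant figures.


v = pi * 0.6980 * 16.4540 / 60
v = 0.6013 m/s


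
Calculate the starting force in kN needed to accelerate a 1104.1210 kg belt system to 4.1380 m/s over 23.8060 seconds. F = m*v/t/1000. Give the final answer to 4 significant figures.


F = 1104.1210 * 4.1380 / 23.8060 / 1000
F = 0.1919 kN


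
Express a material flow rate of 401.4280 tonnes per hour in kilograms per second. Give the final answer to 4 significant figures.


m_dot = 401.4280 * 1000 / 3600
m_dot = 111.5 kg/s


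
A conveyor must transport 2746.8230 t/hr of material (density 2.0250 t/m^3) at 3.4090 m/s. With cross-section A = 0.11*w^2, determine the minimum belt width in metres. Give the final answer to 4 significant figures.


A_req = 2746.8230 / (3.4090 * 2.0250 * 3600) = 0.110529 m^2
w = sqrt(0.110529 / 0.11)
w = 1.002 m


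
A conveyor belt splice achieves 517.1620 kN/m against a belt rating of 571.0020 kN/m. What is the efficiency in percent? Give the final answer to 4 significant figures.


Eff = 517.1620 / 571.0020 * 100
Eff = 90.57 %


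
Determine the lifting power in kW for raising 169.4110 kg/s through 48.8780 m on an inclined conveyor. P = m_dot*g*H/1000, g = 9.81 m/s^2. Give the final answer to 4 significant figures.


P = 169.4110 * 9.81 * 48.8780 / 1000
P = 81.23 kW


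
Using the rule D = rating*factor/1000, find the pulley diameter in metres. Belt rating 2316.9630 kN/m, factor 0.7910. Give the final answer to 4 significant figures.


D = 2316.9630 * 0.7910 / 1000
D = 1.833 m


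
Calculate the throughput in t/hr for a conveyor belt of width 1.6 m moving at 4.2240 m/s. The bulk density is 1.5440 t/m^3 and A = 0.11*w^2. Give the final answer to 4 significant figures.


A = 0.11 * 1.6^2 = 0.2816 m^2
C = 0.2816 * 4.2240 * 1.5440 * 3600
C = 6612 t/hr


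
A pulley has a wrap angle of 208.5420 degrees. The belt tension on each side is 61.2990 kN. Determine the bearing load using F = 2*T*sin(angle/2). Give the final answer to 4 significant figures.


F = 2 * 61.2990 * sin(208.5420/2 deg)
F = 118.8 kN


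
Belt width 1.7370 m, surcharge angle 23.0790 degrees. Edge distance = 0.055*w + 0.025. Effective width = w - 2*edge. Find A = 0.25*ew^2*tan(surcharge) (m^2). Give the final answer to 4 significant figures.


edge = 0.055*1.7370 + 0.025 = 0.120535 m
ew = 1.7370 - 2*0.120535 = 1.49593 m
A = 0.25 * 1.49593^2 * tan(23.0790 deg)
A = 0.2384 m^2


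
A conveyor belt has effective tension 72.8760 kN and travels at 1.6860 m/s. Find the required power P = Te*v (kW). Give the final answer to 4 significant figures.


P = Te * v = 72.8760 * 1.6860
P = 122.9 kW


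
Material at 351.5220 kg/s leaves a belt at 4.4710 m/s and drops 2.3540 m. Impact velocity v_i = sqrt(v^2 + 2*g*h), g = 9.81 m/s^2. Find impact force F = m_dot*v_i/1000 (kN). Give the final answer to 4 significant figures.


v_i = sqrt(4.4710^2 + 2*9.81*2.3540) = 8.13482 m/s
F = 351.5220 * 8.13482 / 1000
F = 2.860 kN


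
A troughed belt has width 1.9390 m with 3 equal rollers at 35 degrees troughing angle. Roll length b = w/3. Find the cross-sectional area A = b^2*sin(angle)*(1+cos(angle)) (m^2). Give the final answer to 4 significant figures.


b = 1.9390/3 = 0.646333 m
A = 0.646333^2 * sin(35 deg) * (1 + cos(35 deg))
A = 0.4359 m^2


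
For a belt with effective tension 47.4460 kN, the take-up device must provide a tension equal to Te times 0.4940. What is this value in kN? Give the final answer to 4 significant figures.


T_tu = 47.4460 * 0.4940
T_tu = 23.44 kN


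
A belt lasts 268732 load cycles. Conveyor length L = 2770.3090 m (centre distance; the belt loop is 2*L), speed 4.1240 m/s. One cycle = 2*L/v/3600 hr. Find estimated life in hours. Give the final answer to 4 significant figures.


cycle_time = 2 * 2770.3090 / 4.1240 / 3600 = 0.373196 hr
life = 268732 * 0.373196 = 100300 hours


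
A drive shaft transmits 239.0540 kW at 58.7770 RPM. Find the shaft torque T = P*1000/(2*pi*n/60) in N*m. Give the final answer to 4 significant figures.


omega = 2*pi*58.7770/60 = 6.15511 rad/s
T = 239.0540*1000 / 6.15511
T = 38840 N*m


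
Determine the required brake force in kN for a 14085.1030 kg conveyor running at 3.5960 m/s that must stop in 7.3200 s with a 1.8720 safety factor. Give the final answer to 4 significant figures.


F = 14085.1030 * 3.5960 / 7.3200 * 1.8720 / 1000
F = 12.95 kN


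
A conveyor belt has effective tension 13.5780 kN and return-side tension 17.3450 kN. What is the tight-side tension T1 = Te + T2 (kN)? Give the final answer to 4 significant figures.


T1 = Te + T2 = 13.5780 + 17.3450
T1 = 30.92 kN


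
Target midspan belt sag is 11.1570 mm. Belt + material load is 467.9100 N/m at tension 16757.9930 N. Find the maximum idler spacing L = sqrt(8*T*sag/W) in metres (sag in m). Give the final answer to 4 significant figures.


sag = 11.1570/1000 = 0.011157 m
L = sqrt(8 * 16757.9930 * 0.011157 / 467.9100)
L = 1.788 m


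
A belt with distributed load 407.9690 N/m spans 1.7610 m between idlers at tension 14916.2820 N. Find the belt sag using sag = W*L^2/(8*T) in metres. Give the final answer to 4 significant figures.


sag = 407.9690 * 1.7610^2 / (8 * 14916.2820)
sag = 0.01060 m


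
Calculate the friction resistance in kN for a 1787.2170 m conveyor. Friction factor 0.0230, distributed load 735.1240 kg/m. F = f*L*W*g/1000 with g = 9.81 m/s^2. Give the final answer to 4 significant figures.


F = 0.0230 * 1787.2170 * 735.1240 * 9.81 / 1000
F = 296.4 kN


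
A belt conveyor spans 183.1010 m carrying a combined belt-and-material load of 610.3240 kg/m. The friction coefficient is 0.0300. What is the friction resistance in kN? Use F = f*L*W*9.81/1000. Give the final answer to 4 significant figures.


F = 0.0300 * 183.1010 * 610.3240 * 9.81 / 1000
F = 32.89 kN


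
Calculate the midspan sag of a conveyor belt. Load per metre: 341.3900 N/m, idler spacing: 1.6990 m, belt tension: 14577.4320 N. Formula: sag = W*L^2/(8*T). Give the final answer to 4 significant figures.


sag = 341.3900 * 1.6990^2 / (8 * 14577.4320)
sag = 0.008450 m


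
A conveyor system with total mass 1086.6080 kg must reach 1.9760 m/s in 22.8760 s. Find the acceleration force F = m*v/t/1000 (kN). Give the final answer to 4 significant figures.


F = 1086.6080 * 1.9760 / 22.8760 / 1000
F = 0.09386 kN


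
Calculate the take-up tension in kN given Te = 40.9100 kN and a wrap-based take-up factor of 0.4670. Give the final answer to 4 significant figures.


T_tu = 40.9100 * 0.4670
T_tu = 19.10 kN


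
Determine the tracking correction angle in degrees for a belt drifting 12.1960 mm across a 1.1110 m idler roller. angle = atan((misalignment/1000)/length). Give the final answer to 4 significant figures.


misalign_m = 12.1960 / 1000 = 0.012196 m
angle = atan(0.012196 / 1.1110)
angle = 0.6289 deg


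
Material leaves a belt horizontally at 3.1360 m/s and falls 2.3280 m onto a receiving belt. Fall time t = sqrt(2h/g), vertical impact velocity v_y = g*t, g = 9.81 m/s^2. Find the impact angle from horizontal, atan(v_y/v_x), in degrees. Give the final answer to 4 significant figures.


t = sqrt(2*2.3280/9.81) = 0.688925 s
v_y = 9.81 * 0.688925 = 6.75835 m/s
angle = atan(6.75835 / 3.1360) = 65.11 deg


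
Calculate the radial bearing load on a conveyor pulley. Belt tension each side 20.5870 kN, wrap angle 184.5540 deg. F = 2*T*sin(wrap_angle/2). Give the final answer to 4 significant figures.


F = 2 * 20.5870 * sin(184.5540/2 deg)
F = 41.14 kN


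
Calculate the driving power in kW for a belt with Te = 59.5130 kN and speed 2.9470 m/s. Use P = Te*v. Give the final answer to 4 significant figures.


P = Te * v = 59.5130 * 2.9470
P = 175.4 kW


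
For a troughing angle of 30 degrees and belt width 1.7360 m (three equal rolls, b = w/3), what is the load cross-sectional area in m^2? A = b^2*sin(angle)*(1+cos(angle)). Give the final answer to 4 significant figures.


b = 1.7360/3 = 0.578667 m
A = 0.578667^2 * sin(30 deg) * (1 + cos(30 deg))
A = 0.3124 m^2


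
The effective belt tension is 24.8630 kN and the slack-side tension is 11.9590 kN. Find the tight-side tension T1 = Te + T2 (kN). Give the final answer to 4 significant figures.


T1 = Te + T2 = 24.8630 + 11.9590
T1 = 36.82 kN


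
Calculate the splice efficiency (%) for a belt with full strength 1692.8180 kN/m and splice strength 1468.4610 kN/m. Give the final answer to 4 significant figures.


Eff = 1468.4610 / 1692.8180 * 100
Eff = 86.75 %


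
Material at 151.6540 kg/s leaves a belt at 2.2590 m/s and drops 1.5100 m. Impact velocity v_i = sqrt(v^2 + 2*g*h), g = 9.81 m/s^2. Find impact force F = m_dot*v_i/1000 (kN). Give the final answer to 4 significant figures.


v_i = sqrt(2.2590^2 + 2*9.81*1.5100) = 5.89316 m/s
F = 151.6540 * 5.89316 / 1000
F = 0.8937 kN


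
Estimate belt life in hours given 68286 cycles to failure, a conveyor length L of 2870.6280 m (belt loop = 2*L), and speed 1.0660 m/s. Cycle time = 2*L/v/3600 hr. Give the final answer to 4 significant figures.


cycle_time = 2 * 2870.6280 / 1.0660 / 3600 = 1.49605 hr
life = 68286 * 1.49605 = 102200 hours


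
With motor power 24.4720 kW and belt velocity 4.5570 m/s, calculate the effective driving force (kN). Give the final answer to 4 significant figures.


Te = P / v = 24.4720 / 4.5570
Te = 5.370 kN


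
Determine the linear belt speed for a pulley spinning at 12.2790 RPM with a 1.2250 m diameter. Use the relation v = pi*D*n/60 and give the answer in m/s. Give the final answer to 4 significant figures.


v = pi * 1.2250 * 12.2790 / 60
v = 0.7876 m/s


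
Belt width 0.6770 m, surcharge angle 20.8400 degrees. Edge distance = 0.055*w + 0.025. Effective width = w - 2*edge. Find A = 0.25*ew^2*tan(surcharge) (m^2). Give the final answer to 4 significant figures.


edge = 0.055*0.6770 + 0.025 = 0.062235 m
ew = 0.6770 - 2*0.062235 = 0.55253 m
A = 0.25 * 0.55253^2 * tan(20.8400 deg)
A = 0.02905 m^2


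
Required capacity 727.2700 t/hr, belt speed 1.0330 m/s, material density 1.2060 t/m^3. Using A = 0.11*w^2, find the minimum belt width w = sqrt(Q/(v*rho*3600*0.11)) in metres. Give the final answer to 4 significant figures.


A_req = 727.2700 / (1.0330 * 1.2060 * 3600) = 0.162161 m^2
w = sqrt(0.162161 / 0.11)
w = 1.214 m


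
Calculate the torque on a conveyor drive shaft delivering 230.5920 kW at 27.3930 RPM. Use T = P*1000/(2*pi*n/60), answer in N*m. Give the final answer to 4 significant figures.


omega = 2*pi*27.3930/60 = 2.86859 rad/s
T = 230.5920*1000 / 2.86859
T = 80390 N*m


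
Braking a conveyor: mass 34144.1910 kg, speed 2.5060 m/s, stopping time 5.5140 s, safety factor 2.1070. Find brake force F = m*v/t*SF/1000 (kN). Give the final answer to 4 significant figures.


F = 34144.1910 * 2.5060 / 5.5140 * 2.1070 / 1000
F = 32.70 kN


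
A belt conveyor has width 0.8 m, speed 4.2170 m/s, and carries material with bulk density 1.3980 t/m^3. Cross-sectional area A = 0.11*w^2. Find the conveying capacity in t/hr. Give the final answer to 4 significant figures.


A = 0.11 * 0.8^2 = 0.0704 m^2
C = 0.0704 * 4.2170 * 1.3980 * 3600
C = 1494 t/hr


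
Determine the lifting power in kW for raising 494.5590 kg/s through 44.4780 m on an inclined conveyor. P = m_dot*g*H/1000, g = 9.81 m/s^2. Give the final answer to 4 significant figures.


P = 494.5590 * 9.81 * 44.4780 / 1000
P = 215.8 kW


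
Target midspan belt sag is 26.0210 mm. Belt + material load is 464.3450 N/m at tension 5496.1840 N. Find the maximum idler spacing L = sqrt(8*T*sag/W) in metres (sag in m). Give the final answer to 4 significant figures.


sag = 26.0210/1000 = 0.026021 m
L = sqrt(8 * 5496.1840 * 0.026021 / 464.3450)
L = 1.570 m


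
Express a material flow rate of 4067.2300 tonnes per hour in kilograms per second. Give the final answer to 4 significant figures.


m_dot = 4067.2300 * 1000 / 3600
m_dot = 1130 kg/s


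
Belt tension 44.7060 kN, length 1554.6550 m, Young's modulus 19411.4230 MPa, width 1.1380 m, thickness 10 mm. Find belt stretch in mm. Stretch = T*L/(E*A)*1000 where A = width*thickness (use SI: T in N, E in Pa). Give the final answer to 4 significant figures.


A = 1.1380 * 0.01 = 0.01138 m^2
Stretch = 44.7060*1000 * 1554.6550 / (19411.4230e6 * 0.01138) * 1000
Stretch = 314.6 mm


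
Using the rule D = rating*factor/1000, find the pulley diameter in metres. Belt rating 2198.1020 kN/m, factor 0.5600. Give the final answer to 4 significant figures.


D = 2198.1020 * 0.5600 / 1000
D = 1.231 m


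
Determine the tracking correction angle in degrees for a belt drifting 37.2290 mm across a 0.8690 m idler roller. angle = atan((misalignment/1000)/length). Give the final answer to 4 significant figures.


misalign_m = 37.2290 / 1000 = 0.037229 m
angle = atan(0.037229 / 0.8690)
angle = 2.453 deg


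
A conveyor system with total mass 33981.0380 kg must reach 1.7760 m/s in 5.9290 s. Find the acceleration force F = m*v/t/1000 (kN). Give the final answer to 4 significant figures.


F = 33981.0380 * 1.7760 / 5.9290 / 1000
F = 10.18 kN


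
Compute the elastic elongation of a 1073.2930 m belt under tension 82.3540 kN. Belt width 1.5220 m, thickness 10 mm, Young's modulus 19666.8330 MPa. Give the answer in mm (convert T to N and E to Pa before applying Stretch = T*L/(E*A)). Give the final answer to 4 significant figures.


A = 1.5220 * 0.01 = 0.01522 m^2
Stretch = 82.3540*1000 * 1073.2930 / (19666.8330e6 * 0.01522) * 1000
Stretch = 295.3 mm


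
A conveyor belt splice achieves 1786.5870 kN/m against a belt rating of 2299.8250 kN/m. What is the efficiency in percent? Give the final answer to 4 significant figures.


Eff = 1786.5870 / 2299.8250 * 100
Eff = 77.68 %


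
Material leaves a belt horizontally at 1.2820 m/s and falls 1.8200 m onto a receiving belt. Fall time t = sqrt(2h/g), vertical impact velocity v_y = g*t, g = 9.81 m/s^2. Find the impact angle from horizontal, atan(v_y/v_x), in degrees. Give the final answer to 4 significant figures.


t = sqrt(2*1.8200/9.81) = 0.609139 s
v_y = 9.81 * 0.609139 = 5.97565 m/s
angle = atan(5.97565 / 1.2820) = 77.89 deg


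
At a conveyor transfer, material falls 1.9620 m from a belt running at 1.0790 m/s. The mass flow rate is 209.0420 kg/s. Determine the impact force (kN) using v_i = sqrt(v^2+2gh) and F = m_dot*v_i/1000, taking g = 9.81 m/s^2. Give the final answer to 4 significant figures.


v_i = sqrt(1.0790^2 + 2*9.81*1.9620) = 6.29751 m/s
F = 209.0420 * 6.29751 / 1000
F = 1.316 kN


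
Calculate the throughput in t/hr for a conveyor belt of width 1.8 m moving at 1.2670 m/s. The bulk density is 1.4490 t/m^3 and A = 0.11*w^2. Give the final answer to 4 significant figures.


A = 0.11 * 1.8^2 = 0.3564 m^2
C = 0.3564 * 1.2670 * 1.4490 * 3600
C = 2356 t/hr


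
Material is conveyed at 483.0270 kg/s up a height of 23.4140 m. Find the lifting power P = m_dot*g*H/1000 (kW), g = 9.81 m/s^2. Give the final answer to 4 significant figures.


P = 483.0270 * 9.81 * 23.4140 / 1000
P = 110.9 kW


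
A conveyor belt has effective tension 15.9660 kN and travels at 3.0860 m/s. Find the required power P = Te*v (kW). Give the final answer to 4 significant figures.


P = Te * v = 15.9660 * 3.0860
P = 49.27 kW


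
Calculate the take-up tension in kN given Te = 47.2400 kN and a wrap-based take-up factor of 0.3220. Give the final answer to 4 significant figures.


T_tu = 47.2400 * 0.3220
T_tu = 15.21 kN


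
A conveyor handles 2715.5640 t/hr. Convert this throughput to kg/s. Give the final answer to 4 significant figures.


m_dot = 2715.5640 * 1000 / 3600
m_dot = 754.3 kg/s


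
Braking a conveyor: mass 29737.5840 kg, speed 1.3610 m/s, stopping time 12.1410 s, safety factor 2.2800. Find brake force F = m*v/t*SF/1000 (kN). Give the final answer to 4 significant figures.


F = 29737.5840 * 1.3610 / 12.1410 * 2.2800 / 1000
F = 7.601 kN


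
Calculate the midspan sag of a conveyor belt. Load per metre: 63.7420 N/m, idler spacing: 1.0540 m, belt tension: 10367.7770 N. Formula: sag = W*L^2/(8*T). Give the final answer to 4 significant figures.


sag = 63.7420 * 1.0540^2 / (8 * 10367.7770)
sag = 0.0008538 m


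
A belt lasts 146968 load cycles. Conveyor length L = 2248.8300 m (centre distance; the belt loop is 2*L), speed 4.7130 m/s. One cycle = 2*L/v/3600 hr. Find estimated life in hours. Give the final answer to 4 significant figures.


cycle_time = 2 * 2248.8300 / 4.7130 / 3600 = 0.265086 hr
life = 146968 * 0.265086 = 38960 hours


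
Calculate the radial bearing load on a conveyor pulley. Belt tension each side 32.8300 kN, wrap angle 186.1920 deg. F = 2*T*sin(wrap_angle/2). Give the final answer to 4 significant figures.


F = 2 * 32.8300 * sin(186.1920/2 deg)
F = 65.56 kN


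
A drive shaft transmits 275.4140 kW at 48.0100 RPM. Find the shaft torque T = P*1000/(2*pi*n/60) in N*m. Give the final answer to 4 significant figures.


omega = 2*pi*48.0100/60 = 5.0276 rad/s
T = 275.4140*1000 / 5.0276
T = 54780 N*m


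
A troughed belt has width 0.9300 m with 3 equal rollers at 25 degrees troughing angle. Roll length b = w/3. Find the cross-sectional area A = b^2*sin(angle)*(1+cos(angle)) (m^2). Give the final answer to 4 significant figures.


b = 0.9300/3 = 0.31 m
A = 0.31^2 * sin(25 deg) * (1 + cos(25 deg))
A = 0.07742 m^2


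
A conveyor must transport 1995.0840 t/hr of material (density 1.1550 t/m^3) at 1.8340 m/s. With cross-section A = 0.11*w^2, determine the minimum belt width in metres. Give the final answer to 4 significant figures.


A_req = 1995.0840 / (1.8340 * 1.1550 * 3600) = 0.261624 m^2
w = sqrt(0.261624 / 0.11)
w = 1.542 m


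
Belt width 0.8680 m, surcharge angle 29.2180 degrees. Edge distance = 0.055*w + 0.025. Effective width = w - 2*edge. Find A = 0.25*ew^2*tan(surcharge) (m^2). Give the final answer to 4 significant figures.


edge = 0.055*0.8680 + 0.025 = 0.07274 m
ew = 0.8680 - 2*0.07274 = 0.72252 m
A = 0.25 * 0.72252^2 * tan(29.2180 deg)
A = 0.07299 m^2


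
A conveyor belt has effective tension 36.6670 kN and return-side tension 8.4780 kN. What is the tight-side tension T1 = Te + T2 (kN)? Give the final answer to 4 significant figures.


T1 = Te + T2 = 36.6670 + 8.4780
T1 = 45.15 kN


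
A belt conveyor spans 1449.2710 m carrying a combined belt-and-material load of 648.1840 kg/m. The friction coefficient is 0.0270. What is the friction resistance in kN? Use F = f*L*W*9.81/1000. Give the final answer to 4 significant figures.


F = 0.0270 * 1449.2710 * 648.1840 * 9.81 / 1000
F = 248.8 kN


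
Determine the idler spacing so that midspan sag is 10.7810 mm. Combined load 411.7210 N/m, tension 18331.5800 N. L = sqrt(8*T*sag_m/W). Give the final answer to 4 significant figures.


sag = 10.7810/1000 = 0.010781 m
L = sqrt(8 * 18331.5800 * 0.010781 / 411.7210)
L = 1.960 m


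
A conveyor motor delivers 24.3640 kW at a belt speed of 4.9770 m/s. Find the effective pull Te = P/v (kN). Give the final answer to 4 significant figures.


Te = P / v = 24.3640 / 4.9770
Te = 4.895 kN


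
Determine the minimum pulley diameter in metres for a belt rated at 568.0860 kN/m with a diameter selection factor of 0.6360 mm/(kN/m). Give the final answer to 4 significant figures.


D = 568.0860 * 0.6360 / 1000
D = 0.3613 m
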